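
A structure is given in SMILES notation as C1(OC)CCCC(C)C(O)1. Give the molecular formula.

Atom tally by fragment:
  cyclohexane ring core → C:6 H:12
  (− 3 ring H displaced by substituents)
  + OCH3 → C:1 H:3 O:1
  + CH3 → C:1 H:3
  + OH → O:1 H:1
Element totals:
  C: 8
  H: 16
  O: 2

C8H16O2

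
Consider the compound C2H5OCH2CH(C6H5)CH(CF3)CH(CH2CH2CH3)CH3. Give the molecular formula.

Atom tally by fragment:
  C2H5OCH2 → C:3 H:7 O:1
  CH(C6H5) → C:7 H:6
  CH(CF3) → C:2 H:1 F:3
  CH(CH2CH2CH3) → C:4 H:8
  CH3 → C:1 H:3
Element totals:
  C: 17
  H: 25
  F: 3
  O: 1

C17H25F3O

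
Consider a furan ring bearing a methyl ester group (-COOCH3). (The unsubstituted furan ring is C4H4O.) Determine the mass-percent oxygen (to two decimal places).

Atom tally by fragment:
  furan ring core → C:4 H:4 O:1
  (− 1 ring H displaced by substituents)
  + COOCH3 → C:2 H:3 O:2
Element totals:
  C: 6
  H: 6
  O: 3
Molecular formula: C6H6O3.
Molar mass = 126.111 g/mol.
Mass from O: 3 × 15.999 = 47.997 g/mol.
%O = 47.997 / 126.111 × 100 = 38.06%.

38.06%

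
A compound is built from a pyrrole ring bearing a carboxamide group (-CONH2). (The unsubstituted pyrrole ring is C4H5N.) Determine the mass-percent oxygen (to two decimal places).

Atom tally by fragment:
  pyrrole ring core → C:4 H:5 N:1
  (− 1 ring H displaced by substituents)
  + CONH2 → C:1 H:2 O:1 N:1
Element totals:
  C: 5
  H: 6
  N: 2
  O: 1
Molecular formula: C5H6N2O.
Molar mass = 110.116 g/mol.
Mass from O: 1 × 15.999 = 15.999 g/mol.
%O = 15.999 / 110.116 × 100 = 14.53%.

14.53%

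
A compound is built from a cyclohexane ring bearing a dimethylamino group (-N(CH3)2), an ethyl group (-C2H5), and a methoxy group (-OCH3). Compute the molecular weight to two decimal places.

185.31 g/mol

Atom tally by fragment:
  cyclohexane ring core → C:6 H:12
  (− 3 ring H displaced by substituents)
  + N(CH3)2 → N:1 C:2 H:6
  + C2H5 → C:2 H:5
  + OCH3 → C:1 H:3 O:1
Element totals:
  C: 11
  H: 23
  N: 1
  O: 1
Molecular formula: C11H23NO.
  M = 11(12.011) + 23(1.008) + 14.007 + 15.999
    = 132.121 + 23.184 + 14.007 + 15.999 = 185.311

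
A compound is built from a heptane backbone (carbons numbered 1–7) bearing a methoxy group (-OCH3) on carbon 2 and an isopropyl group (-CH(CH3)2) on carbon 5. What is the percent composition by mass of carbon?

Atom tally by fragment:
  CH3 → C:1 H:3
  CH(OCH3) → C:2 H:4 O:1
  CH2 → C:1 H:2
  CH2 → C:1 H:2
  CH(CH(CH3)2) → C:4 H:8
  CH2 → C:1 H:2
  CH3 → C:1 H:3
Element totals:
  C: 11
  H: 24
  O: 1
Molecular formula: C11H24O.
Molar mass = 172.312 g/mol.
Mass from C: 11 × 12.011 = 132.121 g/mol.
%C = 132.121 / 172.312 × 100 = 76.68%.

76.68%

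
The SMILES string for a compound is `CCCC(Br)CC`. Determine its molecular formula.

C6H13Br

Atom tally by fragment:
  CH3 → C:1 H:3
  CH2 → C:1 H:2
  CH2 → C:1 H:2
  CH(Br) → C:1 H:1 Br:1
  CH2 → C:1 H:2
  CH3 → C:1 H:3
Element totals:
  C: 6
  H: 13
  Br: 1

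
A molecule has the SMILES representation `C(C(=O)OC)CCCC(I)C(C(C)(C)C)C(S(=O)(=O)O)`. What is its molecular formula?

C13H25IO5S

Atom tally by fragment:
  CH3OOCCH2 → C:3 H:5 O:2
  CH2 → C:1 H:2
  CH2 → C:1 H:2
  CH2 → C:1 H:2
  CH(I) → C:1 H:1 I:1
  CH(C(CH3)3) → C:5 H:10
  CH2SO3H → C:1 H:3 S:1 O:3
Element totals:
  C: 13
  H: 25
  I: 1
  O: 5
  S: 1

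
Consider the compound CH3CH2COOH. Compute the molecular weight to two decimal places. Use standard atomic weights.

74.08 g/mol

Element totals:
  C: 3
  H: 6
  O: 2
Molecular formula: C3H6O2.
  M = 3(12.011) + 6(1.008) + 2(15.999)
    = 36.033 + 6.048 + 31.998 = 74.079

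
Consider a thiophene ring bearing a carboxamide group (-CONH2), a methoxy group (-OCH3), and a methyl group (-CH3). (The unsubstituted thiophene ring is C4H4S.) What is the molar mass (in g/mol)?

Atom tally by fragment:
  thiophene ring core → C:4 H:4 S:1
  (− 3 ring H displaced by substituents)
  + CONH2 → C:1 H:2 O:1 N:1
  + OCH3 → C:1 H:3 O:1
  + CH3 → C:1 H:3
Element totals:
  C: 7
  H: 9
  N: 1
  O: 2
  S: 1
Molecular formula: C7H9NO2S.
  M = 7(12.011) + 9(1.008) + 14.007 + 2(15.999) + 32.06
    = 84.077 + 9.072 + 14.007 + 31.998 + 32.060 = 171.214

171.21 g/mol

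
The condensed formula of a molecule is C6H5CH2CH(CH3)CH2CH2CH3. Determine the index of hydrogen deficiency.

4

Element totals:
  C: 12
  H: 18
Molecular formula: C12H18.
DoU = (2C + 2 + N − H − X) / 2 = (2·12 + 2 + 0 − 18 − 0) / 2 = 4.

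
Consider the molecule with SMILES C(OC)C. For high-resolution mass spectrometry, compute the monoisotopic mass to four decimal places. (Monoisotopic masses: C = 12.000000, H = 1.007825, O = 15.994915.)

60.0575

Atom tally by fragment:
  CH3OCH2 → C:2 H:5 O:1
  CH3 → C:1 H:3
Element totals:
  C: 3
  H: 8
  O: 1
Molecular formula: C3H8O.
  M = 3(12.0) + 8(1.007825) + 15.994915
    = 36.000000 + 8.062600 + 15.994915 = 60.057515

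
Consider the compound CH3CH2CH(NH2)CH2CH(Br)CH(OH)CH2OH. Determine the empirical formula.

Element totals:
  C: 7
  H: 16
  Br: 1
  N: 1
  O: 2
Molecular formula: C7H16BrNO2.
gcd of subscripts (1, 7, 16, 1, 2) = 1, so the empirical formula equals the molecular formula.

C7H16BrNO2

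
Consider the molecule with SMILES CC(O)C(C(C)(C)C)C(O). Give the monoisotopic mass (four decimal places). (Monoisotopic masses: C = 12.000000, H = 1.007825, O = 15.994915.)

Atom tally by fragment:
  CH3 → C:1 H:3
  CH(OH) → C:1 H:2 O:1
  CH(C(CH3)3) → C:5 H:10
  CH2OH → C:1 H:3 O:1
Element totals:
  C: 8
  H: 18
  O: 2
Molecular formula: C8H18O2.
  M = 8(12.0) + 18(1.007825) + 2(15.994915)
    = 96.000000 + 18.140850 + 31.989830 = 146.130680

146.1307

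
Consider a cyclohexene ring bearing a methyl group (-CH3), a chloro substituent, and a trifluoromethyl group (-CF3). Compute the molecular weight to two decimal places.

Atom tally by fragment:
  cyclohexene ring core → C:6 H:10
  (− 3 ring H displaced by substituents)
  + CH3 → C:1 H:3
  + Cl → Cl:1
  + CF3 → C:1 F:3
Element totals:
  C: 8
  H: 10
  Cl: 1
  F: 3
Molecular formula: C8H10ClF3.
  M = 8(12.011) + 10(1.008) + 35.45 + 3(18.998)
    = 96.088 + 10.080 + 35.450 + 56.994 = 198.612

198.61 g/mol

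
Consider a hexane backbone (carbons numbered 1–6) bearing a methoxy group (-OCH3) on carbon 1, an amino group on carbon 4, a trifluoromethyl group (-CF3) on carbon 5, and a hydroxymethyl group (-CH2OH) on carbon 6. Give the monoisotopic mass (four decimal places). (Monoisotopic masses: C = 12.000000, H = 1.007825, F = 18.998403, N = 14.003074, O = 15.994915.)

229.1290

Atom tally by fragment:
  CH3OCH2 → C:2 H:5 O:1
  CH2 → C:1 H:2
  CH2 → C:1 H:2
  CH(NH2) → C:1 H:3 N:1
  CH(CF3) → C:2 H:1 F:3
  CH2CH2OH → C:2 H:5 O:1
Element totals:
  C: 9
  H: 18
  F: 3
  N: 1
  O: 2
Molecular formula: C9H18F3NO2.
  M = 9(12.0) + 18(1.007825) + 3(18.998403) + 14.003074 + 2(15.994915)
    = 108.000000 + 18.140850 + 56.995209 + 14.003074 + 31.989830 = 229.128963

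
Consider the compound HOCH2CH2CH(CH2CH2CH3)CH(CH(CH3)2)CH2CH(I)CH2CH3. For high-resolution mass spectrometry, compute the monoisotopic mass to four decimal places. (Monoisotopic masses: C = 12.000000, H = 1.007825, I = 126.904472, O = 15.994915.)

340.1263

Atom tally by fragment:
  HOCH2CH2 → C:2 H:5 O:1
  CH(CH2CH2CH3) → C:4 H:8
  CH(CH(CH3)2) → C:4 H:8
  CH2 → C:1 H:2
  CH(I) → C:1 H:1 I:1
  CH2 → C:1 H:2
  CH3 → C:1 H:3
Element totals:
  C: 14
  H: 29
  I: 1
  O: 1
Molecular formula: C14H29IO.
  M = 14(12.0) + 29(1.007825) + 126.904472 + 15.994915
    = 168.000000 + 29.226925 + 126.904472 + 15.994915 = 340.126312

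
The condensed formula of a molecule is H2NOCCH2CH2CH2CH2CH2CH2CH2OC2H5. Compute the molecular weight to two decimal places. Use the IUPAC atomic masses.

Atom tally by fragment:
  H2NOCCH2 → C:2 H:4 O:1 N:1
  CH2 → C:1 H:2
  CH2 → C:1 H:2
  CH2 → C:1 H:2
  CH2 → C:1 H:2
  CH2 → C:1 H:2
  CH2OC2H5 → C:3 H:7 O:1
Element totals:
  C: 10
  H: 21
  N: 1
  O: 2
Molecular formula: C10H21NO2.
  M = 10(12.011) + 21(1.008) + 14.007 + 2(15.999)
    = 120.110 + 21.168 + 14.007 + 31.998 = 187.283

187.28 g/mol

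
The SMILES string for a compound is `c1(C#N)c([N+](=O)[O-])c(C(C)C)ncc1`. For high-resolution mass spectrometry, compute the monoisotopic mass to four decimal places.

191.0695

Atom tally by fragment:
  pyridine ring core → C:5 H:5 N:1
  (− 3 ring H displaced by substituents)
  + CN → C:1 N:1
  + NO2 → N:1 O:2
  + CH(CH3)2 → C:3 H:7
Element totals:
  C: 9
  H: 9
  N: 3
  O: 2
Molecular formula: C9H9N3O2.
  M = 9(12.0) + 9(1.007825) + 3(14.003074) + 2(15.994915)
    = 108.000000 + 9.070425 + 42.009222 + 31.989830 = 191.069477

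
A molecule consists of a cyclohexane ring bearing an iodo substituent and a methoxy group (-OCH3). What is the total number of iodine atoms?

1

Atom tally by fragment:
  cyclohexane ring core → C:6 H:12
  (− 2 ring H displaced by substituents)
  + I → I:1
  + OCH3 → C:1 H:3 O:1
Element totals:
  C: 7
  H: 13
  I: 1
  O: 1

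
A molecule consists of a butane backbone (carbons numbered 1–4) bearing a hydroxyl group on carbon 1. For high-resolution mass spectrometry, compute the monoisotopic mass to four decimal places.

74.0732

Atom tally by fragment:
  HOCH2 → C:1 H:3 O:1
  CH2 → C:1 H:2
  CH2 → C:1 H:2
  CH3 → C:1 H:3
Element totals:
  C: 4
  H: 10
  O: 1
Molecular formula: C4H10O.
  M = 4(12.0) + 10(1.007825) + 15.994915
    = 48.000000 + 10.078250 + 15.994915 = 74.073165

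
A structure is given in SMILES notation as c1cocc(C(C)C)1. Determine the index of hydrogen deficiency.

3

Atom tally by fragment:
  furan ring core → C:4 H:4 O:1
  (− 1 ring H displaced by substituents)
  + CH(CH3)2 → C:3 H:7
Element totals:
  C: 7
  H: 10
  O: 1
Molecular formula: C7H10O.
DoU = (2C + 2 + N − H − X) / 2 = (2·7 + 2 + 0 − 10 − 0) / 2 = 3.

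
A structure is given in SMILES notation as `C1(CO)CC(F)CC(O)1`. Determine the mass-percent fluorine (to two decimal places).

14.16%

Atom tally by fragment:
  cyclopentane ring core → C:5 H:10
  (− 3 ring H displaced by substituents)
  + CH2OH → C:1 H:3 O:1
  + F → F:1
  + OH → O:1 H:1
Element totals:
  C: 6
  H: 11
  F: 1
  O: 2
Molecular formula: C6H11FO2.
Molar mass = 134.150 g/mol.
Mass from F: 1 × 18.998 = 18.998 g/mol.
%F = 18.998 / 134.150 × 100 = 14.16%.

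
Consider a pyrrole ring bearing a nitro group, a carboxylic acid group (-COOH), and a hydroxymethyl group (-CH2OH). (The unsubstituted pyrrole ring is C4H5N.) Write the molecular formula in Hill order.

Atom tally by fragment:
  pyrrole ring core → C:4 H:5 N:1
  (− 3 ring H displaced by substituents)
  + NO2 → N:1 O:2
  + COOH → C:1 H:1 O:2
  + CH2OH → C:1 H:3 O:1
Element totals:
  C: 6
  H: 6
  N: 2
  O: 5

C6H6N2O5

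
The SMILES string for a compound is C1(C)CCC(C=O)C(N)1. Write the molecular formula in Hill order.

C7H13NO

Atom tally by fragment:
  cyclopentane ring core → C:5 H:10
  (− 3 ring H displaced by substituents)
  + CH3 → C:1 H:3
  + CHO → C:1 H:1 O:1
  + NH2 → N:1 H:2
Element totals:
  C: 7
  H: 13
  N: 1
  O: 1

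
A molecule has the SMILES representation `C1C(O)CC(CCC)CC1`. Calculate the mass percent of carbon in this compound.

Atom tally by fragment:
  cyclohexane ring core → C:6 H:12
  (− 2 ring H displaced by substituents)
  + OH → O:1 H:1
  + CH2CH2CH3 → C:3 H:7
Element totals:
  C: 9
  H: 18
  O: 1
Molecular formula: C9H18O.
Molar mass = 142.242 g/mol.
Mass from C: 9 × 12.011 = 108.099 g/mol.
%C = 108.099 / 142.242 × 100 = 76.00%.

76.00%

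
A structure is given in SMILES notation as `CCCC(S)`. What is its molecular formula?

C4H10S

Atom tally by fragment:
  CH3 → C:1 H:3
  CH2 → C:1 H:2
  CH2 → C:1 H:2
  CH2SH → C:1 H:3 S:1
Element totals:
  C: 4
  H: 10
  S: 1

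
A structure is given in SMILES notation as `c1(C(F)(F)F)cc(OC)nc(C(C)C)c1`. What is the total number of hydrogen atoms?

Atom tally by fragment:
  pyridine ring core → C:5 H:5 N:1
  (− 3 ring H displaced by substituents)
  + CF3 → C:1 F:3
  + OCH3 → C:1 H:3 O:1
  + CH(CH3)2 → C:3 H:7
Element totals:
  C: 10
  H: 12
  F: 3
  N: 1
  O: 1

12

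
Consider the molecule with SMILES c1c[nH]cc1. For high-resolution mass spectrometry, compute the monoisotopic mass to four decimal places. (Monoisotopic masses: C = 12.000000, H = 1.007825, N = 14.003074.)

Atom tally by fragment:
  pyrrole ring core → C:4 H:5 N:1
Element totals:
  C: 4
  H: 5
  N: 1
Molecular formula: C4H5N.
  M = 4(12.0) + 5(1.007825) + 14.003074
    = 48.000000 + 5.039125 + 14.003074 = 67.042199

67.0422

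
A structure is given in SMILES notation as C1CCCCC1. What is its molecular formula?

C6H12

Atom tally by fragment:
  cyclohexane ring core → C:6 H:12
Element totals:
  C: 6
  H: 12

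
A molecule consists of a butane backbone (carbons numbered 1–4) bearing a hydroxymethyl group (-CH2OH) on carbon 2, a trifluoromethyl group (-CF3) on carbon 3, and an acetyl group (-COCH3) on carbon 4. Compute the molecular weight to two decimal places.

198.18 g/mol

Atom tally by fragment:
  CH3 → C:1 H:3
  CH(CH2OH) → C:2 H:4 O:1
  CH(CF3) → C:2 H:1 F:3
  CH2COCH3 → C:3 H:5 O:1
Element totals:
  C: 8
  H: 13
  F: 3
  O: 2
Molecular formula: C8H13F3O2.
  M = 8(12.011) + 13(1.008) + 3(18.998) + 2(15.999)
    = 96.088 + 13.104 + 56.994 + 31.998 = 198.184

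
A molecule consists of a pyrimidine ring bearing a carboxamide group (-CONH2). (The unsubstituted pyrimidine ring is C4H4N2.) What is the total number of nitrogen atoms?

Atom tally by fragment:
  pyrimidine ring core → C:4 H:4 N:2
  (− 1 ring H displaced by substituents)
  + CONH2 → C:1 H:2 O:1 N:1
Element totals:
  C: 5
  H: 5
  N: 3
  O: 1

3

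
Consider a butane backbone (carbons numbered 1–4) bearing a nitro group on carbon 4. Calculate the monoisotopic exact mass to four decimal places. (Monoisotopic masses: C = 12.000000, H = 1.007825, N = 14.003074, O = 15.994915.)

Atom tally by fragment:
  CH3 → C:1 H:3
  CH2 → C:1 H:2
  CH2 → C:1 H:2
  CH2NO2 → C:1 H:2 N:1 O:2
Element totals:
  C: 4
  H: 9
  N: 1
  O: 2
Molecular formula: C4H9NO2.
  M = 4(12.0) + 9(1.007825) + 14.003074 + 2(15.994915)
    = 48.000000 + 9.070425 + 14.003074 + 31.989830 = 103.063329

103.0633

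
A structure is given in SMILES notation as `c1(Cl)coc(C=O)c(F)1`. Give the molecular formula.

Atom tally by fragment:
  furan ring core → C:4 H:4 O:1
  (− 3 ring H displaced by substituents)
  + Cl → Cl:1
  + CHO → C:1 H:1 O:1
  + F → F:1
Element totals:
  C: 5
  H: 2
  Cl: 1
  F: 1
  O: 2

C5H2ClFO2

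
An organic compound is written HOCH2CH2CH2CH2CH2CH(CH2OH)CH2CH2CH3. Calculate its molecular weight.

Atom tally by fragment:
  HOCH2 → C:1 H:3 O:1
  CH2 → C:1 H:2
  CH2 → C:1 H:2
  CH2 → C:1 H:2
  CH2 → C:1 H:2
  CH(CH2OH) → C:2 H:4 O:1
  CH2 → C:1 H:2
  CH2 → C:1 H:2
  CH3 → C:1 H:3
Element totals:
  C: 10
  H: 22
  O: 2
Molecular formula: C10H22O2.
  M = 10(12.011) + 22(1.008) + 2(15.999)
    = 120.110 + 22.176 + 31.998 = 174.284

174.28 g/mol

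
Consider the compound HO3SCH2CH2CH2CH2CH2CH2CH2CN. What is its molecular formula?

Atom tally by fragment:
  HO3SCH2 → C:1 H:3 S:1 O:3
  CH2 → C:1 H:2
  CH2 → C:1 H:2
  CH2 → C:1 H:2
  CH2 → C:1 H:2
  CH2 → C:1 H:2
  CH2CN → C:2 H:2 N:1
Element totals:
  C: 8
  H: 15
  N: 1
  O: 3
  S: 1

C8H15NO3S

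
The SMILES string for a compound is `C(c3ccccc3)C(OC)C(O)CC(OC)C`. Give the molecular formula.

Atom tally by fragment:
  C6H5CH2 → C:7 H:7
  CH(OCH3) → C:2 H:4 O:1
  CH(OH) → C:1 H:2 O:1
  CH2 → C:1 H:2
  CH(OCH3) → C:2 H:4 O:1
  CH3 → C:1 H:3
Element totals:
  C: 14
  H: 22
  O: 3

C14H22O3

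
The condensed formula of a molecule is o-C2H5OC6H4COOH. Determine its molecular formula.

Element totals:
  C: 9
  H: 10
  O: 3

C9H10O3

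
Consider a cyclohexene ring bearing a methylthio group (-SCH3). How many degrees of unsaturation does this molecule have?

2

Atom tally by fragment:
  cyclohexene ring core → C:6 H:10
  (− 1 ring H displaced by substituents)
  + SCH3 → C:1 H:3 S:1
Element totals:
  C: 7
  H: 12
  S: 1
Molecular formula: C7H12S.
DoU = (2C + 2 + N − H − X) / 2 = (2·7 + 2 + 0 − 12 − 0) / 2 = 2.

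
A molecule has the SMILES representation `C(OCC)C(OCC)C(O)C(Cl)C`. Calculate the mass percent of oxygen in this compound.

22.78%

Atom tally by fragment:
  C2H5OCH2 → C:3 H:7 O:1
  CH(OC2H5) → C:3 H:6 O:1
  CH(OH) → C:1 H:2 O:1
  CH(Cl) → C:1 H:1 Cl:1
  CH3 → C:1 H:3
Element totals:
  C: 9
  H: 19
  Cl: 1
  O: 3
Molecular formula: C9H19ClO3.
Molar mass = 210.698 g/mol.
Mass from O: 3 × 15.999 = 47.997 g/mol.
%O = 47.997 / 210.698 × 100 = 22.78%.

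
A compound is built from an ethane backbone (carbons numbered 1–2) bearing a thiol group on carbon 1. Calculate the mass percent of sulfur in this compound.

Atom tally by fragment:
  HSCH2 → C:1 H:3 S:1
  CH3 → C:1 H:3
Element totals:
  C: 2
  H: 6
  S: 1
Molecular formula: C2H6S.
Molar mass = 62.130 g/mol.
Mass from S: 1 × 32.06 = 32.060 g/mol.
%S = 32.060 / 62.130 × 100 = 51.60%.

51.60%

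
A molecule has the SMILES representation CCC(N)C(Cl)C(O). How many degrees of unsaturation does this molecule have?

Atom tally by fragment:
  CH3 → C:1 H:3
  CH2 → C:1 H:2
  CH(NH2) → C:1 H:3 N:1
  CH(Cl) → C:1 H:1 Cl:1
  CH2OH → C:1 H:3 O:1
Element totals:
  C: 5
  H: 12
  Cl: 1
  N: 1
  O: 1
Molecular formula: C5H12ClNO.
DoU = (2C + 2 + N − H − X) / 2 = (2·5 + 2 + 1 − 12 − 1) / 2 = 0.

0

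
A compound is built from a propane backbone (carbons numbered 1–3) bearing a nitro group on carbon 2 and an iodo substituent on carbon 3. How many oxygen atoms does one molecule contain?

2

Atom tally by fragment:
  CH3 → C:1 H:3
  CH(NO2) → C:1 H:1 N:1 O:2
  CH2I → C:1 H:2 I:1
Element totals:
  C: 3
  H: 6
  I: 1
  N: 1
  O: 2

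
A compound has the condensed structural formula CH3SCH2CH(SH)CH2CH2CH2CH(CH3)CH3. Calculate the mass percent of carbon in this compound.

Atom tally by fragment:
  CH3SCH2 → C:2 H:5 S:1
  CH(SH) → C:1 H:2 S:1
  CH2 → C:1 H:2
  CH2 → C:1 H:2
  CH2 → C:1 H:2
  CH(CH3) → C:2 H:4
  CH3 → C:1 H:3
Element totals:
  C: 9
  H: 20
  S: 2
Molecular formula: C9H20S2.
Molar mass = 192.379 g/mol.
Mass from C: 9 × 12.011 = 108.099 g/mol.
%C = 108.099 / 192.379 × 100 = 56.19%.

56.19%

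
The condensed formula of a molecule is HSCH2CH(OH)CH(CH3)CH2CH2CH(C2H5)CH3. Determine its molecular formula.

Atom tally by fragment:
  HSCH2 → C:1 H:3 S:1
  CH(OH) → C:1 H:2 O:1
  CH(CH3) → C:2 H:4
  CH2 → C:1 H:2
  CH2 → C:1 H:2
  CH(C2H5) → C:3 H:6
  CH3 → C:1 H:3
Element totals:
  C: 10
  H: 22
  O: 1
  S: 1

C10H22OS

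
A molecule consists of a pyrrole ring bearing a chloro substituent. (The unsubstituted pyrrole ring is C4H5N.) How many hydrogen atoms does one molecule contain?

4

Atom tally by fragment:
  pyrrole ring core → C:4 H:5 N:1
  (− 1 ring H displaced by substituents)
  + Cl → Cl:1
Element totals:
  C: 4
  H: 4
  Cl: 1
  N: 1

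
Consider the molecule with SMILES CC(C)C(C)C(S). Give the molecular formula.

C6H14S

Atom tally by fragment:
  CH3 → C:1 H:3
  CH(CH3) → C:2 H:4
  CH(CH3) → C:2 H:4
  CH2SH → C:1 H:3 S:1
Element totals:
  C: 6
  H: 14
  S: 1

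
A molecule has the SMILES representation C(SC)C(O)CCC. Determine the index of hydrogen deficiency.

0

Atom tally by fragment:
  CH3SCH2 → C:2 H:5 S:1
  CH(OH) → C:1 H:2 O:1
  CH2 → C:1 H:2
  CH2 → C:1 H:2
  CH3 → C:1 H:3
Element totals:
  C: 6
  H: 14
  O: 1
  S: 1
Molecular formula: C6H14OS.
DoU = (2C + 2 + N − H − X) / 2 = (2·6 + 2 + 0 − 14 − 0) / 2 = 0.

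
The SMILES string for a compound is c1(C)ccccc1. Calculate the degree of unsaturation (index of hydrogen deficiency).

4

Atom tally by fragment:
  benzene ring core → C:6 H:6
  (− 1 ring H displaced by substituents)
  + CH3 → C:1 H:3
Element totals:
  C: 7
  H: 8
Molecular formula: C7H8.
DoU = (2C + 2 + N − H − X) / 2 = (2·7 + 2 + 0 − 8 − 0) / 2 = 4.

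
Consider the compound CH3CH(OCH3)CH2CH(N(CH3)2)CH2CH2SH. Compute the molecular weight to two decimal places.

191.33 g/mol

Element totals:
  C: 9
  H: 21
  N: 1
  O: 1
  S: 1
Molecular formula: C9H21NOS.
  M = 9(12.011) + 21(1.008) + 14.007 + 15.999 + 32.06
    = 108.099 + 21.168 + 14.007 + 15.999 + 32.060 = 191.333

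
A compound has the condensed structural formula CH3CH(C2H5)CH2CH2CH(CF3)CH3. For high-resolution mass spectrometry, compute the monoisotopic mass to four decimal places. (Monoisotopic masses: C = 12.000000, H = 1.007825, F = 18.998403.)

Element totals:
  C: 9
  H: 17
  F: 3
Molecular formula: C9H17F3.
  M = 9(12.0) + 17(1.007825) + 3(18.998403)
    = 108.000000 + 17.133025 + 56.995209 = 182.128234

182.1282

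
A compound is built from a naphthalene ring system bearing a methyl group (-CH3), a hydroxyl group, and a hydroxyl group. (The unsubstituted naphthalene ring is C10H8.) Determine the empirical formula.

Atom tally by fragment:
  naphthalene ring system core → C:10 H:8
  (− 3 ring H displaced by substituents)
  + CH3 → C:1 H:3
  + OH → O:1 H:1
  + OH → O:1 H:1
Element totals:
  C: 11
  H: 10
  O: 2
Molecular formula: C11H10O2.
gcd of subscripts (11, 10, 2) = 1, so the empirical formula equals the molecular formula.

C11H10O2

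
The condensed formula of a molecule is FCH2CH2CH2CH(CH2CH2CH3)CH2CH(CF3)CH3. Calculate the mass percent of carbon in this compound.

Element totals:
  C: 11
  H: 20
  F: 4
Molecular formula: C11H20F4.
Molar mass = 228.273 g/mol.
Mass from C: 11 × 12.011 = 132.121 g/mol.
%C = 132.121 / 228.273 × 100 = 57.88%.

57.88%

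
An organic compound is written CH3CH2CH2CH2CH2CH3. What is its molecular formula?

Atom tally by fragment:
  CH3 → C:1 H:3
  CH2 → C:1 H:2
  CH2 → C:1 H:2
  CH2 → C:1 H:2
  CH2 → C:1 H:2
  CH3 → C:1 H:3
Element totals:
  C: 6
  H: 14

C6H14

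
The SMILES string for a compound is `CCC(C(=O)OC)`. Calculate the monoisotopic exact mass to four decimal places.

Atom tally by fragment:
  CH3 → C:1 H:3
  CH2 → C:1 H:2
  CH2COOCH3 → C:3 H:5 O:2
Element totals:
  C: 5
  H: 10
  O: 2
Molecular formula: C5H10O2.
  M = 5(12.0) + 10(1.007825) + 2(15.994915)
    = 60.000000 + 10.078250 + 31.989830 = 102.068080

102.0681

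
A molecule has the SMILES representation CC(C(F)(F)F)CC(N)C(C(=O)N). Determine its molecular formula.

Atom tally by fragment:
  CH3 → C:1 H:3
  CH(CF3) → C:2 H:1 F:3
  CH2 → C:1 H:2
  CH(NH2) → C:1 H:3 N:1
  CH2CONH2 → C:2 H:4 O:1 N:1
Element totals:
  C: 7
  H: 13
  F: 3
  N: 2
  O: 1

C7H13F3N2O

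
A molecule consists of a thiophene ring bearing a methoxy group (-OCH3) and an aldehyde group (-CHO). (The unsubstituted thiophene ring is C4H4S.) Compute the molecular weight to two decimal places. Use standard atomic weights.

Atom tally by fragment:
  thiophene ring core → C:4 H:4 S:1
  (− 2 ring H displaced by substituents)
  + OCH3 → C:1 H:3 O:1
  + CHO → C:1 H:1 O:1
Element totals:
  C: 6
  H: 6
  O: 2
  S: 1
Molecular formula: C6H6O2S.
  M = 6(12.011) + 6(1.008) + 2(15.999) + 32.06
    = 72.066 + 6.048 + 31.998 + 32.060 = 142.172

142.17 g/mol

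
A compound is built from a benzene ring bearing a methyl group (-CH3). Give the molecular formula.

Atom tally by fragment:
  benzene ring core → C:6 H:6
  (− 1 ring H displaced by substituents)
  + CH3 → C:1 H:3
Element totals:
  C: 7
  H: 8

C7H8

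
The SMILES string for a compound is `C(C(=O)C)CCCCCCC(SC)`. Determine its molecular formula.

C11H22OS

Atom tally by fragment:
  CH3COCH2 → C:3 H:5 O:1
  CH2 → C:1 H:2
  CH2 → C:1 H:2
  CH2 → C:1 H:2
  CH2 → C:1 H:2
  CH2 → C:1 H:2
  CH2 → C:1 H:2
  CH2SCH3 → C:2 H:5 S:1
Element totals:
  C: 11
  H: 22
  O: 1
  S: 1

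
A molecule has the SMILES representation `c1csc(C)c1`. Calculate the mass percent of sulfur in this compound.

32.66%

Atom tally by fragment:
  thiophene ring core → C:4 H:4 S:1
  (− 1 ring H displaced by substituents)
  + CH3 → C:1 H:3
Element totals:
  C: 5
  H: 6
  S: 1
Molecular formula: C5H6S.
Molar mass = 98.163 g/mol.
Mass from S: 1 × 32.06 = 32.060 g/mol.
%S = 32.060 / 98.163 × 100 = 32.66%.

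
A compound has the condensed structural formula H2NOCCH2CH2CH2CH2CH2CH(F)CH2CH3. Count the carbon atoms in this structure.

9

Element totals:
  C: 9
  H: 18
  F: 1
  N: 1
  O: 1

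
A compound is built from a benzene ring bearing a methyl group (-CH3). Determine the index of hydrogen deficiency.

Atom tally by fragment:
  benzene ring core → C:6 H:6
  (− 1 ring H displaced by substituents)
  + CH3 → C:1 H:3
Element totals:
  C: 7
  H: 8
Molecular formula: C7H8.
DoU = (2C + 2 + N − H − X) / 2 = (2·7 + 2 + 0 − 8 − 0) / 2 = 4.

4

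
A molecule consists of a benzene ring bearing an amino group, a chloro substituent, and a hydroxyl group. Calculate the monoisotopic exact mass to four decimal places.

143.0138

Atom tally by fragment:
  benzene ring core → C:6 H:6
  (− 3 ring H displaced by substituents)
  + NH2 → N:1 H:2
  + Cl → Cl:1
  + OH → O:1 H:1
Element totals:
  C: 6
  H: 6
  Cl: 1
  N: 1
  O: 1
Molecular formula: C6H6ClNO.
  M = 6(12.0) + 6(1.007825) + 34.968853 + 14.003074 + 15.994915
    = 72.000000 + 6.046950 + 34.968853 + 14.003074 + 15.994915 = 143.013792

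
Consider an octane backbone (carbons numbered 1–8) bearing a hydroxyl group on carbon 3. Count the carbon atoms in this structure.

Atom tally by fragment:
  CH3 → C:1 H:3
  CH2 → C:1 H:2
  CH(OH) → C:1 H:2 O:1
  CH2 → C:1 H:2
  CH2 → C:1 H:2
  CH2 → C:1 H:2
  CH2 → C:1 H:2
  CH3 → C:1 H:3
Element totals:
  C: 8
  H: 18
  O: 1

8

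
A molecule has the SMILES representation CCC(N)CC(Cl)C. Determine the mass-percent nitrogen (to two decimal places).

Atom tally by fragment:
  CH3 → C:1 H:3
  CH2 → C:1 H:2
  CH(NH2) → C:1 H:3 N:1
  CH2 → C:1 H:2
  CH(Cl) → C:1 H:1 Cl:1
  CH3 → C:1 H:3
Element totals:
  C: 6
  H: 14
  Cl: 1
  N: 1
Molecular formula: C6H14ClN.
Molar mass = 135.635 g/mol.
Mass from N: 1 × 14.007 = 14.007 g/mol.
%N = 14.007 / 135.635 × 100 = 10.33%.

10.33%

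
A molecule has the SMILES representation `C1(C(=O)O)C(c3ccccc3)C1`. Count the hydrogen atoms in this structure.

10

Atom tally by fragment:
  cyclopropane ring core → C:3 H:6
  (− 2 ring H displaced by substituents)
  + COOH → C:1 H:1 O:2
  + C6H5 → C:6 H:5
Element totals:
  C: 10
  H: 10
  O: 2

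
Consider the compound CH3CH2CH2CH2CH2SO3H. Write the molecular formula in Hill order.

Element totals:
  C: 5
  H: 12
  O: 3
  S: 1

C5H12O3S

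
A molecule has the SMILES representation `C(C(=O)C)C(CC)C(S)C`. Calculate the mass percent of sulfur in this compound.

20.00%

Atom tally by fragment:
  CH3COCH2 → C:3 H:5 O:1
  CH(C2H5) → C:3 H:6
  CH(SH) → C:1 H:2 S:1
  CH3 → C:1 H:3
Element totals:
  C: 8
  H: 16
  O: 1
  S: 1
Molecular formula: C8H16OS.
Molar mass = 160.275 g/mol.
Mass from S: 1 × 32.06 = 32.060 g/mol.
%S = 32.060 / 160.275 × 100 = 20.00%.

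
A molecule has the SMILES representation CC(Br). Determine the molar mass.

Atom tally by fragment:
  CH3 → C:1 H:3
  CH2Br → C:1 H:2 Br:1
Element totals:
  C: 2
  H: 5
  Br: 1
Molecular formula: C2H5Br.
  M = 2(12.011) + 5(1.008) + 79.904
    = 24.022 + 5.040 + 79.904 = 108.966

108.97 g/mol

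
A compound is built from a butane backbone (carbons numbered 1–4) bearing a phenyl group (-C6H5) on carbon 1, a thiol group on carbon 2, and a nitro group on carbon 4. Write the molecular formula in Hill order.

Atom tally by fragment:
  C6H5CH2 → C:7 H:7
  CH(SH) → C:1 H:2 S:1
  CH2 → C:1 H:2
  CH2NO2 → C:1 H:2 N:1 O:2
Element totals:
  C: 10
  H: 13
  N: 1
  O: 2
  S: 1

C10H13NO2S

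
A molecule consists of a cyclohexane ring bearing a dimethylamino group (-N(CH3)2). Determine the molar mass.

Atom tally by fragment:
  cyclohexane ring core → C:6 H:12
  (− 1 ring H displaced by substituents)
  + N(CH3)2 → N:1 C:2 H:6
Element totals:
  C: 8
  H: 17
  N: 1
Molecular formula: C8H17N.
  M = 8(12.011) + 17(1.008) + 14.007
    = 96.088 + 17.136 + 14.007 = 127.231

127.23 g/mol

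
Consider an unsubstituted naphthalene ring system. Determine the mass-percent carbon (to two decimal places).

93.71%

Atom tally by fragment:
  naphthalene ring system core → C:10 H:8
Element totals:
  C: 10
  H: 8
Molecular formula: C10H8.
Molar mass = 128.174 g/mol.
Mass from C: 10 × 12.011 = 120.110 g/mol.
%C = 120.110 / 128.174 × 100 = 93.71%.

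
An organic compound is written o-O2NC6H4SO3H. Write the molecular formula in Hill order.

C6H5NO5S

Atom tally by fragment:
  benzene ring core → C:6 H:6
  (− 2 ring H displaced by substituents)
  + NO2 → N:1 O:2
  + SO3H → S:1 O:3 H:1
Element totals:
  C: 6
  H: 5
  N: 1
  O: 5
  S: 1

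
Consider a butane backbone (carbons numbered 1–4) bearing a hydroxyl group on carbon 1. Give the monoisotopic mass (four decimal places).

74.0732

Atom tally by fragment:
  HOCH2 → C:1 H:3 O:1
  CH2 → C:1 H:2
  CH2 → C:1 H:2
  CH3 → C:1 H:3
Element totals:
  C: 4
  H: 10
  O: 1
Molecular formula: C4H10O.
  M = 4(12.0) + 10(1.007825) + 15.994915
    = 48.000000 + 10.078250 + 15.994915 = 74.073165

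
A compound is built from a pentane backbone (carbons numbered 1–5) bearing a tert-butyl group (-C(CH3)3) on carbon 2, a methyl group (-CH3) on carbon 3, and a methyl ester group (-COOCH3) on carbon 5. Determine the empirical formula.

Atom tally by fragment:
  CH3 → C:1 H:3
  CH(C(CH3)3) → C:5 H:10
  CH(CH3) → C:2 H:4
  CH2 → C:1 H:2
  CH2COOCH3 → C:3 H:5 O:2
Element totals:
  C: 12
  H: 24
  O: 2
Molecular formula: C12H24O2.
gcd of subscripts = 2; dividing each by 2:
  C: 12/2 = 6
  H: 24/2 = 12
  O: 2/2 = 1

C6H12O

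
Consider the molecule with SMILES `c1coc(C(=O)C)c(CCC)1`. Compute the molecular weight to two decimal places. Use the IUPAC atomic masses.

152.19 g/mol

Atom tally by fragment:
  furan ring core → C:4 H:4 O:1
  (− 2 ring H displaced by substituents)
  + COCH3 → C:2 H:3 O:1
  + CH2CH2CH3 → C:3 H:7
Element totals:
  C: 9
  H: 12
  O: 2
Molecular formula: C9H12O2.
  M = 9(12.011) + 12(1.008) + 2(15.999)
    = 108.099 + 12.096 + 31.998 = 152.193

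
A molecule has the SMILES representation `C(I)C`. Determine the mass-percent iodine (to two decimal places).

Atom tally by fragment:
  ICH2 → C:1 H:2 I:1
  CH3 → C:1 H:3
Element totals:
  C: 2
  H: 5
  I: 1
Molecular formula: C2H5I.
Molar mass = 155.966 g/mol.
Mass from I: 1 × 126.904 = 126.904 g/mol.
%I = 126.904 / 155.966 × 100 = 81.37%.

81.37%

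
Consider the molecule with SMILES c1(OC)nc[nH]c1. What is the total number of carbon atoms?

4

Atom tally by fragment:
  imidazole ring core → C:3 H:4 N:2
  (− 1 ring H displaced by substituents)
  + OCH3 → C:1 H:3 O:1
Element totals:
  C: 4
  H: 6
  N: 2
  O: 1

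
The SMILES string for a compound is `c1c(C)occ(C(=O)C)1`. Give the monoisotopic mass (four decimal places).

124.0524

Atom tally by fragment:
  furan ring core → C:4 H:4 O:1
  (− 2 ring H displaced by substituents)
  + CH3 → C:1 H:3
  + COCH3 → C:2 H:3 O:1
Element totals:
  C: 7
  H: 8
  O: 2
Molecular formula: C7H8O2.
  M = 7(12.0) + 8(1.007825) + 2(15.994915)
    = 84.000000 + 8.062600 + 31.989830 = 124.052430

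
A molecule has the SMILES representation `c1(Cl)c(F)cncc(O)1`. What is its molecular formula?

C5H3ClFNO

Atom tally by fragment:
  pyridine ring core → C:5 H:5 N:1
  (− 3 ring H displaced by substituents)
  + Cl → Cl:1
  + F → F:1
  + OH → O:1 H:1
Element totals:
  C: 5
  H: 3
  Cl: 1
  F: 1
  N: 1
  O: 1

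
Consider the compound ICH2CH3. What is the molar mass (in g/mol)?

Element totals:
  C: 2
  H: 5
  I: 1
Molecular formula: C2H5I.
  M = 2(12.011) + 5(1.008) + 126.904
    = 24.022 + 5.040 + 126.904 = 155.966

155.97 g/mol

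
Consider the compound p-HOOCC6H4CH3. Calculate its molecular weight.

Atom tally by fragment:
  benzene ring core → C:6 H:6
  (− 2 ring H displaced by substituents)
  + COOH → C:1 H:1 O:2
  + CH3 → C:1 H:3
Element totals:
  C: 8
  H: 8
  O: 2
Molecular formula: C8H8O2.
  M = 8(12.011) + 8(1.008) + 2(15.999)
    = 96.088 + 8.064 + 31.998 = 136.150

136.15 g/mol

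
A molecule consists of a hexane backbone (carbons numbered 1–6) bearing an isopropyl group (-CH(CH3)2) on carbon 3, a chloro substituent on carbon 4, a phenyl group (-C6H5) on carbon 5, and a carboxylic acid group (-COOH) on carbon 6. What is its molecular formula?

Atom tally by fragment:
  CH3 → C:1 H:3
  CH2 → C:1 H:2
  CH(CH(CH3)2) → C:4 H:8
  CH(Cl) → C:1 H:1 Cl:1
  CH(C6H5) → C:7 H:6
  CH2COOH → C:2 H:3 O:2
Element totals:
  C: 16
  H: 23
  Cl: 1
  O: 2

C16H23ClO2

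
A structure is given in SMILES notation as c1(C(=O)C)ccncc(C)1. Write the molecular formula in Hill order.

C8H9NO

Atom tally by fragment:
  pyridine ring core → C:5 H:5 N:1
  (− 2 ring H displaced by substituents)
  + COCH3 → C:2 H:3 O:1
  + CH3 → C:1 H:3
Element totals:
  C: 8
  H: 9
  N: 1
  O: 1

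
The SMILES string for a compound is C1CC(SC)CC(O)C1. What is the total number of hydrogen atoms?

Atom tally by fragment:
  cyclohexane ring core → C:6 H:12
  (− 2 ring H displaced by substituents)
  + SCH3 → C:1 H:3 S:1
  + OH → O:1 H:1
Element totals:
  C: 7
  H: 14
  O: 1
  S: 1

14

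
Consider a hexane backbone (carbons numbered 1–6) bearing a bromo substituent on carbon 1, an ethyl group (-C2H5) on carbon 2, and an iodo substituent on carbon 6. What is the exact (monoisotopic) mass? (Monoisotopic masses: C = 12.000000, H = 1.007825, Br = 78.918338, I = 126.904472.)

317.9480

Atom tally by fragment:
  BrCH2 → C:1 H:2 Br:1
  CH(C2H5) → C:3 H:6
  CH2 → C:1 H:2
  CH2 → C:1 H:2
  CH2 → C:1 H:2
  CH2I → C:1 H:2 I:1
Element totals:
  C: 8
  H: 16
  Br: 1
  I: 1
Molecular formula: C8H16BrI.
  M = 8(12.0) + 16(1.007825) + 78.918338 + 126.904472
    = 96.000000 + 16.125200 + 78.918338 + 126.904472 = 317.948010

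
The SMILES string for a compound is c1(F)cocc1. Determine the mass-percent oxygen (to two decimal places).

Atom tally by fragment:
  furan ring core → C:4 H:4 O:1
  (− 1 ring H displaced by substituents)
  + F → F:1
Element totals:
  C: 4
  H: 3
  F: 1
  O: 1
Molecular formula: C4H3FO.
Molar mass = 86.065 g/mol.
Mass from O: 1 × 15.999 = 15.999 g/mol.
%O = 15.999 / 86.065 × 100 = 18.59%.

18.59%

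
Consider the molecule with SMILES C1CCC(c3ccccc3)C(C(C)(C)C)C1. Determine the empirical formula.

Atom tally by fragment:
  cyclohexane ring core → C:6 H:12
  (− 2 ring H displaced by substituents)
  + C6H5 → C:6 H:5
  + C(CH3)3 → C:4 H:9
Element totals:
  C: 16
  H: 24
Molecular formula: C16H24.
gcd of subscripts = 8; dividing each by 8:
  C: 16/8 = 2
  H: 24/8 = 3

C2H3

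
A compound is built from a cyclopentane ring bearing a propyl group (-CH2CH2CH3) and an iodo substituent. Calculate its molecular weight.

238.11 g/mol

Atom tally by fragment:
  cyclopentane ring core → C:5 H:10
  (− 2 ring H displaced by substituents)
  + CH2CH2CH3 → C:3 H:7
  + I → I:1
Element totals:
  C: 8
  H: 15
  I: 1
Molecular formula: C8H15I.
  M = 8(12.011) + 15(1.008) + 126.904
    = 96.088 + 15.120 + 126.904 = 238.112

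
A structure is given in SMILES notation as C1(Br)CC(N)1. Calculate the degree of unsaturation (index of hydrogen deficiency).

Atom tally by fragment:
  cyclopropane ring core → C:3 H:6
  (− 2 ring H displaced by substituents)
  + Br → Br:1
  + NH2 → N:1 H:2
Element totals:
  C: 3
  H: 6
  Br: 1
  N: 1
Molecular formula: C3H6BrN.
DoU = (2C + 2 + N − H − X) / 2 = (2·3 + 2 + 1 − 6 − 1) / 2 = 1.

1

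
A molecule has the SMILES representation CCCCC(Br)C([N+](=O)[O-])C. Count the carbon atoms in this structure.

7

Atom tally by fragment:
  CH3 → C:1 H:3
  CH2 → C:1 H:2
  CH2 → C:1 H:2
  CH2 → C:1 H:2
  CH(Br) → C:1 H:1 Br:1
  CH(NO2) → C:1 H:1 N:1 O:2
  CH3 → C:1 H:3
Element totals:
  C: 7
  H: 14
  Br: 1
  N: 1
  O: 2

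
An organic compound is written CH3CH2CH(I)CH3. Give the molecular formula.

Atom tally by fragment:
  CH3 → C:1 H:3
  CH2 → C:1 H:2
  CH(I) → C:1 H:1 I:1
  CH3 → C:1 H:3
Element totals:
  C: 4
  H: 9
  I: 1

C4H9I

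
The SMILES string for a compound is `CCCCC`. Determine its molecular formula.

C5H12

Atom tally by fragment:
  CH3 → C:1 H:3
  CH2 → C:1 H:2
  CH2 → C:1 H:2
  CH2 → C:1 H:2
  CH3 → C:1 H:3
Element totals:
  C: 5
  H: 12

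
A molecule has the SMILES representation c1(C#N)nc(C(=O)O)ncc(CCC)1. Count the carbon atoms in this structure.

Atom tally by fragment:
  pyrimidine ring core → C:4 H:4 N:2
  (− 3 ring H displaced by substituents)
  + CN → C:1 N:1
  + COOH → C:1 H:1 O:2
  + CH2CH2CH3 → C:3 H:7
Element totals:
  C: 9
  H: 9
  N: 3
  O: 2

9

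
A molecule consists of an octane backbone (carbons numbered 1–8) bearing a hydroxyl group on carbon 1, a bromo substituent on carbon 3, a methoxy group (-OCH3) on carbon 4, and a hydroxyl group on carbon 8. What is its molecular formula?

Atom tally by fragment:
  HOCH2 → C:1 H:3 O:1
  CH2 → C:1 H:2
  CH(Br) → C:1 H:1 Br:1
  CH(OCH3) → C:2 H:4 O:1
  CH2 → C:1 H:2
  CH2 → C:1 H:2
  CH2 → C:1 H:2
  CH2OH → C:1 H:3 O:1
Element totals:
  C: 9
  H: 19
  Br: 1
  O: 3

C9H19BrO3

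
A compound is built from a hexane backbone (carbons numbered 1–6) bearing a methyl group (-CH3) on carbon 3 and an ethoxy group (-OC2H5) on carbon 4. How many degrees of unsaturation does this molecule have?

Atom tally by fragment:
  CH3 → C:1 H:3
  CH2 → C:1 H:2
  CH(CH3) → C:2 H:4
  CH(OC2H5) → C:3 H:6 O:1
  CH2 → C:1 H:2
  CH3 → C:1 H:3
Element totals:
  C: 9
  H: 20
  O: 1
Molecular formula: C9H20O.
DoU = (2C + 2 + N − H − X) / 2 = (2·9 + 2 + 0 − 20 − 0) / 2 = 0.

0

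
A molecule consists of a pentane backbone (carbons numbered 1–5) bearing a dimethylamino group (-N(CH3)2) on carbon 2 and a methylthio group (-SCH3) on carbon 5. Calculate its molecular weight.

Atom tally by fragment:
  CH3 → C:1 H:3
  CH(N(CH3)2) → C:3 H:7 N:1
  CH2 → C:1 H:2
  CH2 → C:1 H:2
  CH2SCH3 → C:2 H:5 S:1
Element totals:
  C: 8
  H: 19
  N: 1
  S: 1
Molecular formula: C8H19NS.
  M = 8(12.011) + 19(1.008) + 14.007 + 32.06
    = 96.088 + 19.152 + 14.007 + 32.060 = 161.307

161.31 g/mol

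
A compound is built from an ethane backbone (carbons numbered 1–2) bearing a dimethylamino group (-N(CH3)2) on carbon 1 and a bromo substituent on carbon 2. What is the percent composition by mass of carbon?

31.60%

Atom tally by fragment:
  (CH3)2NCH2 → C:3 H:8 N:1
  CH2Br → C:1 H:2 Br:1
Element totals:
  C: 4
  H: 10
  Br: 1
  N: 1
Molecular formula: C4H10BrN.
Molar mass = 152.035 g/mol.
Mass from C: 4 × 12.011 = 48.044 g/mol.
%C = 48.044 / 152.035 × 100 = 31.60%.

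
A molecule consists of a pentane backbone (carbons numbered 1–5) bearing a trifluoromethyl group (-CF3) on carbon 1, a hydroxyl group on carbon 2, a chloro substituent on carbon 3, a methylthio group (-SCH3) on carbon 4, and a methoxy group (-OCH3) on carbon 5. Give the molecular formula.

C8H14ClF3O2S

Atom tally by fragment:
  F3CCH2 → C:2 H:2 F:3
  CH(OH) → C:1 H:2 O:1
  CH(Cl) → C:1 H:1 Cl:1
  CH(SCH3) → C:2 H:4 S:1
  CH2OCH3 → C:2 H:5 O:1
Element totals:
  C: 8
  H: 14
  Cl: 1
  F: 3
  O: 2
  S: 1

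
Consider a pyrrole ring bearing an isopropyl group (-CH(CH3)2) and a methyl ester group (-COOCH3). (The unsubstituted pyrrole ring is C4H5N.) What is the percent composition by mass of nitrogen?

Atom tally by fragment:
  pyrrole ring core → C:4 H:5 N:1
  (− 2 ring H displaced by substituents)
  + CH(CH3)2 → C:3 H:7
  + COOCH3 → C:2 H:3 O:2
Element totals:
  C: 9
  H: 13
  N: 1
  O: 2
Molecular formula: C9H13NO2.
Molar mass = 167.208 g/mol.
Mass from N: 1 × 14.007 = 14.007 g/mol.
%N = 14.007 / 167.208 × 100 = 8.38%.

8.38%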